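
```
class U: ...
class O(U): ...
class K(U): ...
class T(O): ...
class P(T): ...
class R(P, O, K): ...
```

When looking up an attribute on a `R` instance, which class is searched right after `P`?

T

L[R] = R + merge(L[P], L[O], L[K], [P O K])
  take P:  [P T O U object] + [O U object] + [K U object] + [P O K]
  take T:  [T O U object] + [O U object] + [K U object] + [O K]
  take O:  [O U object] + [O U object] + [K U object] + [O K]
  take K:  [U object] + [U object] + [K U object] + [K]
  take U:  [U object] + [U object] + [U object]
  take object:  [object] + [object] + [object]
MRO: R P T O K U object
P is at position 1; next is T.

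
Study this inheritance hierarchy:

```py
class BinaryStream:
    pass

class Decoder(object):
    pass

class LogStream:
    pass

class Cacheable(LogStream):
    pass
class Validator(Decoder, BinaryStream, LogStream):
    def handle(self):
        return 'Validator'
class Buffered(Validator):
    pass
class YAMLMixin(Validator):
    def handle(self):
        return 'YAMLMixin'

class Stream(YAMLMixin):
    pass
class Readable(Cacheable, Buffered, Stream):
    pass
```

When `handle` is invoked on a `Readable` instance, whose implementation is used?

YAMLMixin

L[Readable] = Readable + merge(L[Cacheable], L[Buffered], L[Stream], [Cacheable Buffered Stream])
  take Cacheable:  [Cacheable LogStream object] + [Buffered Validator Decoder BinaryStream LogStream object] + [Stream YAMLMixin Validator Decoder BinaryStream LogStream object] + [Cacheable Buffered Stream]
  take Buffered:  [LogStream object] + [Buffered Validator Decoder BinaryStream LogStream object] + [Stream YAMLMixin Validator Decoder BinaryStream LogStream object] + [Buffered Stream]
  take Stream:  [LogStream object] + [Validator Decoder BinaryStream LogStream object] + [Stream YAMLMixin Validator Decoder BinaryStream LogStream object] + [Stream]
  take YAMLMixin:  [LogStream object] + [Validator Decoder BinaryStream LogStream object] + [YAMLMixin Validator Decoder BinaryStream LogStream object]
  take Validator:  [LogStream object] + [Validator Decoder BinaryStream LogStream object] + [Validator Decoder BinaryStream LogStream object]
  take Decoder:  [LogStream object] + [Decoder BinaryStream LogStream object] + [Decoder BinaryStream LogStream object]
  take BinaryStream:  [LogStream object] + [BinaryStream LogStream object] + [BinaryStream LogStream object]
  take LogStream:  [LogStream object] + [LogStream object] + [LogStream object]
  take object:  [object] + [object] + [object]
MRO: Readable Cacheable Buffered Stream YAMLMixin Validator Decoder BinaryStream LogStream object
handle is defined in: Validator, YAMLMixin. First along the MRO is YAMLMixin.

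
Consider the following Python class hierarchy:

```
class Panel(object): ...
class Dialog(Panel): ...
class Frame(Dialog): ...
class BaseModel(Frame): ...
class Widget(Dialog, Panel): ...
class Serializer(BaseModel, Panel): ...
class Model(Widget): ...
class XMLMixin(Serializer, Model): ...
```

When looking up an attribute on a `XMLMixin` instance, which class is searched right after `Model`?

Widget

L[XMLMixin] = XMLMixin + merge(L[Serializer], L[Model], [Serializer Model])
  take Serializer:  [Serializer BaseModel Frame Dialog Panel object] + [Model Widget Dialog Panel object] + [Serializer Model]
  take BaseModel:  [BaseModel Frame Dialog Panel object] + [Model Widget Dialog Panel object] + [Model]
  take Frame:  [Frame Dialog Panel object] + [Model Widget Dialog Panel object] + [Model]
  take Model:  [Dialog Panel object] + [Model Widget Dialog Panel object] + [Model]
  take Widget:  [Dialog Panel object] + [Widget Dialog Panel object]
  take Dialog:  [Dialog Panel object] + [Dialog Panel object]
  take Panel:  [Panel object] + [Panel object]
  take object:  [object] + [object]
MRO: XMLMixin Serializer BaseModel Frame Model Widget Dialog Panel object
Model is at position 4; next is Widget.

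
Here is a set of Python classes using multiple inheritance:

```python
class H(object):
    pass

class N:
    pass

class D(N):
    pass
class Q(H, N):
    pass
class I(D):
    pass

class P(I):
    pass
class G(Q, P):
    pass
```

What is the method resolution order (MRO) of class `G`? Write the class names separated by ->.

G -> Q -> H -> P -> I -> D -> N -> object

L[G] = G + merge(L[Q], L[P], [Q P])
  take Q:  [Q H N object] + [P I D N object] + [Q P]
  take H:  [H N object] + [P I D N object] + [P]
  take P:  [N object] + [P I D N object] + [P]
  take I:  [N object] + [I D N object]
  take D:  [N object] + [D N object]
  take N:  [N object] + [N object]
  take object:  [object] + [object]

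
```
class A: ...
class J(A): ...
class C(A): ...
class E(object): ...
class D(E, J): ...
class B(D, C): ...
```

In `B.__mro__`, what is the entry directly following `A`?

L[B] = B + merge(L[D], L[C], [D C])
  take D:  [D E J A object] + [C A object] + [D C]
  take E:  [E J A object] + [C A object] + [C]
  take J:  [J A object] + [C A object] + [C]
  take C:  [A object] + [C A object] + [C]
  take A:  [A object] + [A object]
  take object:  [object] + [object]
MRO: B D E J C A object
A is at position 5; next is object.

object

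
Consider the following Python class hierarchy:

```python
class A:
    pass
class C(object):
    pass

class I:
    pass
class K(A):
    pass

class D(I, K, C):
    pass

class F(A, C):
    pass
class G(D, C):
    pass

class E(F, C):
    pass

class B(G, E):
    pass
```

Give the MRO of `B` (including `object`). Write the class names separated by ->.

B -> G -> D -> I -> K -> E -> F -> A -> C -> object

L[B] = B + merge(L[G], L[E], [G E])
  take G:  [G D I K A C object] + [E F A C object] + [G E]
  take D:  [D I K A C object] + [E F A C object] + [E]
  take I:  [I K A C object] + [E F A C object] + [E]
  take K:  [K A C object] + [E F A C object] + [E]
  take E:  [A C object] + [E F A C object] + [E]
  take F:  [A C object] + [F A C object]
  take A:  [A C object] + [A C object]
  take C:  [C object] + [C object]
  take object:  [object] + [object]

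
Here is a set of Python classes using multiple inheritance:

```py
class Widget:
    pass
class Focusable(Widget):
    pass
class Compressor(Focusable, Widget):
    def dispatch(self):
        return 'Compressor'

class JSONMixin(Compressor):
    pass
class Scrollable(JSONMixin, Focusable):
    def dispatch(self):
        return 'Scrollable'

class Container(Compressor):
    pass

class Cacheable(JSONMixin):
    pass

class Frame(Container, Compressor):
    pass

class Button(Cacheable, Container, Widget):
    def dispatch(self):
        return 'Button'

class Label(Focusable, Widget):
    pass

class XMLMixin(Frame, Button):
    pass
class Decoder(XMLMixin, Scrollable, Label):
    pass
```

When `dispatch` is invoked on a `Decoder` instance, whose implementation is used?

L[Decoder] = Decoder + merge(L[XMLMixin], L[Scrollable], L[Label], [XMLMixin Scrollable Label])
  take XMLMixin:  [XMLMixin Frame Button Cacheable JSONMixin Container Compressor Focusable Widget object] + [Scrollable JSONMixin Compressor Focusable Widget object] + [Label Focusable Widget object] + [XMLMixin Scrollable Label]
  take Frame:  [Frame Button Cacheable JSONMixin Container Compressor Focusable Widget object] + [Scrollable JSONMixin Compressor Focusable Widget object] + [Label Focusable Widget object] + [Scrollable Label]
  take Button:  [Button Cacheable JSONMixin Container Compressor Focusable Widget object] + [Scrollable JSONMixin Compressor Focusable Widget object] + [Label Focusable Widget object] + [Scrollable Label]
  take Cacheable:  [Cacheable JSONMixin Container Compressor Focusable Widget object] + [Scrollable JSONMixin Compressor Focusable Widget object] + [Label Focusable Widget object] + [Scrollable Label]
  take Scrollable:  [JSONMixin Container Compressor Focusable Widget object] + [Scrollable JSONMixin Compressor Focusable Widget object] + [Label Focusable Widget object] + [Scrollable Label]
  take JSONMixin:  [JSONMixin Container Compressor Focusable Widget object] + [JSONMixin Compressor Focusable Widget object] + [Label Focusable Widget object] + [Label]
  take Container:  [Container Compressor Focusable Widget object] + [Compressor Focusable Widget object] + [Label Focusable Widget object] + [Label]
  take Compressor:  [Compressor Focusable Widget object] + [Compressor Focusable Widget object] + [Label Focusable Widget object] + [Label]
  take Label:  [Focusable Widget object] + [Focusable Widget object] + [Label Focusable Widget object] + [Label]
  take Focusable:  [Focusable Widget object] + [Focusable Widget object] + [Focusable Widget object]
  take Widget:  [Widget object] + [Widget object] + [Widget object]
  take object:  [object] + [object] + [object]
MRO: Decoder XMLMixin Frame Button Cacheable Scrollable JSONMixin Container Compressor Label Focusable Widget object
dispatch is defined in: Button, Compressor, Scrollable. First along the MRO is Button.

Button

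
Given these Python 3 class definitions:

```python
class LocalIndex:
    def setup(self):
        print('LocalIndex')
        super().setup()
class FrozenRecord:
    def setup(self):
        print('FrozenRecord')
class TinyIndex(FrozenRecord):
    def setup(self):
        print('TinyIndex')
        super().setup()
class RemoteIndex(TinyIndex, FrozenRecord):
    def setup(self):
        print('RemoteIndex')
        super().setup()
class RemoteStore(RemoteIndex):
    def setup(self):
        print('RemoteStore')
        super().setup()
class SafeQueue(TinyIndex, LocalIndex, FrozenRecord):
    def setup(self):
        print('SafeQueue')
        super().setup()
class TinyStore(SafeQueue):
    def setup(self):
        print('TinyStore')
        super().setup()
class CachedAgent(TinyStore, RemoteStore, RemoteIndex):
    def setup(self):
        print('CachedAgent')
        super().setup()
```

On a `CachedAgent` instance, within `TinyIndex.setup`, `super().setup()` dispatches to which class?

L[CachedAgent] = CachedAgent + merge(L[TinyStore], L[RemoteStore], L[RemoteIndex], [TinyStore RemoteStore RemoteIndex])
  take TinyStore:  [TinyStore SafeQueue TinyIndex LocalIndex FrozenRecord object] + [RemoteStore RemoteIndex TinyIndex FrozenRecord object] + [RemoteIndex TinyIndex FrozenRecord object] + [TinyStore RemoteStore RemoteIndex]
  take SafeQueue:  [SafeQueue TinyIndex LocalIndex FrozenRecord object] + [RemoteStore RemoteIndex TinyIndex FrozenRecord object] + [RemoteIndex TinyIndex FrozenRecord object] + [RemoteStore RemoteIndex]
  take RemoteStore:  [TinyIndex LocalIndex FrozenRecord object] + [RemoteStore RemoteIndex TinyIndex FrozenRecord object] + [RemoteIndex TinyIndex FrozenRecord object] + [RemoteStore RemoteIndex]
  take RemoteIndex:  [TinyIndex LocalIndex FrozenRecord object] + [RemoteIndex TinyIndex FrozenRecord object] + [RemoteIndex TinyIndex FrozenRecord object] + [RemoteIndex]
  take TinyIndex:  [TinyIndex LocalIndex FrozenRecord object] + [TinyIndex FrozenRecord object] + [TinyIndex FrozenRecord object]
  take LocalIndex:  [LocalIndex FrozenRecord object] + [FrozenRecord object] + [FrozenRecord object]
  take FrozenRecord:  [FrozenRecord object] + [FrozenRecord object] + [FrozenRecord object]
  take object:  [object] + [object] + [object]
MRO: CachedAgent TinyStore SafeQueue RemoteStore RemoteIndex TinyIndex LocalIndex FrozenRecord object
super() in TinyIndex.setup on a CachedAgent instance goes to the class after TinyIndex in CachedAgent's MRO: LocalIndex.

LocalIndex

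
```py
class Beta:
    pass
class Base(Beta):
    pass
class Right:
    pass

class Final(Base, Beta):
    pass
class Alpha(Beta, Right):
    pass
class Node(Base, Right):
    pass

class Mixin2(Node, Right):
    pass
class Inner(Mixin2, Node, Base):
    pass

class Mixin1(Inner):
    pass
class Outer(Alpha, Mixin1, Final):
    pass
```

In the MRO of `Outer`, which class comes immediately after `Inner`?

L[Outer] = Outer + merge(L[Alpha], L[Mixin1], L[Final], [Alpha Mixin1 Final])
  take Alpha:  [Alpha Beta Right object] + [Mixin1 Inner Mixin2 Node Base Beta Right object] + [Final Base Beta object] + [Alpha Mixin1 Final]
  take Mixin1:  [Beta Right object] + [Mixin1 Inner Mixin2 Node Base Beta Right object] + [Final Base Beta object] + [Mixin1 Final]
  take Inner:  [Beta Right object] + [Inner Mixin2 Node Base Beta Right object] + [Final Base Beta object] + [Final]
  take Mixin2:  [Beta Right object] + [Mixin2 Node Base Beta Right object] + [Final Base Beta object] + [Final]
  take Node:  [Beta Right object] + [Node Base Beta Right object] + [Final Base Beta object] + [Final]
  take Final:  [Beta Right object] + [Base Beta Right object] + [Final Base Beta object] + [Final]
  take Base:  [Beta Right object] + [Base Beta Right object] + [Base Beta object]
  take Beta:  [Beta Right object] + [Beta Right object] + [Beta object]
  take Right:  [Right object] + [Right object] + [object]
  take object:  [object] + [object] + [object]
MRO: Outer Alpha Mixin1 Inner Mixin2 Node Final Base Beta Right object
Inner is at position 3; next is Mixin2.

Mixin2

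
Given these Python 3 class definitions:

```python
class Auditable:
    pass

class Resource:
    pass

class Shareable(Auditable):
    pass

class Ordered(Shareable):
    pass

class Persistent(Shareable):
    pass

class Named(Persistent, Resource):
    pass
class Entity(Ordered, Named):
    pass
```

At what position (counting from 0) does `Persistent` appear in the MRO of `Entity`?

3

L[Entity] = Entity + merge(L[Ordered], L[Named], [Ordered Named])
  take Ordered:  [Ordered Shareable Auditable object] + [Named Persistent Shareable Auditable Resource object] + [Ordered Named]
  take Named:  [Shareable Auditable object] + [Named Persistent Shareable Auditable Resource object] + [Named]
  take Persistent:  [Shareable Auditable object] + [Persistent Shareable Auditable Resource object]
  take Shareable:  [Shareable Auditable object] + [Shareable Auditable Resource object]
  take Auditable:  [Auditable object] + [Auditable Resource object]
  take Resource:  [object] + [Resource object]
  take object:  [object] + [object]
MRO: Entity Ordered Named Persistent Shareable Auditable Resource object
Persistent sits at index 3.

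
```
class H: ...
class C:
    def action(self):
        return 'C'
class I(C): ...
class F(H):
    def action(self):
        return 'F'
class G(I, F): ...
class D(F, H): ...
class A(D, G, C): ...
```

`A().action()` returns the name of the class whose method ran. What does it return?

C

L[A] = A + merge(L[D], L[G], L[C], [D G C])
  take D:  [D F H object] + [G I C F H object] + [C object] + [D G C]
  take G:  [F H object] + [G I C F H object] + [C object] + [G C]
  take I:  [F H object] + [I C F H object] + [C object] + [C]
  take C:  [F H object] + [C F H object] + [C object] + [C]
  take F:  [F H object] + [F H object] + [object]
  take H:  [H object] + [H object] + [object]
  take object:  [object] + [object] + [object]
MRO: A D G I C F H object
action is defined in: C, F. First along the MRO is C.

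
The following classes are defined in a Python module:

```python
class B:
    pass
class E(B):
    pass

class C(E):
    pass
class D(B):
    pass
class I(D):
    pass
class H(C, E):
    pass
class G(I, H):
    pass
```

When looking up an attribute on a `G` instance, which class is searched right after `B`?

object

L[G] = G + merge(L[I], L[H], [I H])
  take I:  [I D B object] + [H C E B object] + [I H]
  take D:  [D B object] + [H C E B object] + [H]
  take H:  [B object] + [H C E B object] + [H]
  take C:  [B object] + [C E B object]
  take E:  [B object] + [E B object]
  take B:  [B object] + [B object]
  take object:  [object] + [object]
MRO: G I D H C E B object
B is at position 6; next is object.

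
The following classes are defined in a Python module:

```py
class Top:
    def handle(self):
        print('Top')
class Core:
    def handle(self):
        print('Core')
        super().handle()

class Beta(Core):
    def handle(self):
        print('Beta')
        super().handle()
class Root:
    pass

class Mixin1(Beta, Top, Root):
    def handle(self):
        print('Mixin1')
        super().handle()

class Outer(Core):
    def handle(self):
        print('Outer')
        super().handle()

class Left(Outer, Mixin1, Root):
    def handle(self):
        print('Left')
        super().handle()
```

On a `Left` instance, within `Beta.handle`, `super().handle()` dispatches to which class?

L[Left] = Left + merge(L[Outer], L[Mixin1], L[Root], [Outer Mixin1 Root])
  take Outer:  [Outer Core object] + [Mixin1 Beta Core Top Root object] + [Root object] + [Outer Mixin1 Root]
  take Mixin1:  [Core object] + [Mixin1 Beta Core Top Root object] + [Root object] + [Mixin1 Root]
  take Beta:  [Core object] + [Beta Core Top Root object] + [Root object] + [Root]
  take Core:  [Core object] + [Core Top Root object] + [Root object] + [Root]
  take Top:  [object] + [Top Root object] + [Root object] + [Root]
  take Root:  [object] + [Root object] + [Root object] + [Root]
  take object:  [object] + [object] + [object]
MRO: Left Outer Mixin1 Beta Core Top Root object
super() in Beta.handle on a Left instance goes to the class after Beta in Left's MRO: Core.

Core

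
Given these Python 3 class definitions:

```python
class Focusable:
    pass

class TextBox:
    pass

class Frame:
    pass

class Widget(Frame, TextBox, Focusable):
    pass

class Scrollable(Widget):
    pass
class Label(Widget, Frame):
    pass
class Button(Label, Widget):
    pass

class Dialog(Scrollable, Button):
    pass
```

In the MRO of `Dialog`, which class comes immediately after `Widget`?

Frame

L[Dialog] = Dialog + merge(L[Scrollable], L[Button], [Scrollable Button])
  take Scrollable:  [Scrollable Widget Frame TextBox Focusable object] + [Button Label Widget Frame TextBox Focusable object] + [Scrollable Button]
  take Button:  [Widget Frame TextBox Focusable object] + [Button Label Widget Frame TextBox Focusable object] + [Button]
  take Label:  [Widget Frame TextBox Focusable object] + [Label Widget Frame TextBox Focusable object]
  take Widget:  [Widget Frame TextBox Focusable object] + [Widget Frame TextBox Focusable object]
  take Frame:  [Frame TextBox Focusable object] + [Frame TextBox Focusable object]
  take TextBox:  [TextBox Focusable object] + [TextBox Focusable object]
  take Focusable:  [Focusable object] + [Focusable object]
  take object:  [object] + [object]
MRO: Dialog Scrollable Button Label Widget Frame TextBox Focusable object
Widget is at position 4; next is Frame.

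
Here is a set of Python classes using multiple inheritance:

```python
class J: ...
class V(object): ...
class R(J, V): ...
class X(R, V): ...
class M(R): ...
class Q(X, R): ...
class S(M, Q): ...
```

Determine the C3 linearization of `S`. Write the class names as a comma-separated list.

S, M, Q, X, R, J, V, object

L[S] = S + merge(L[M], L[Q], [M Q])
  take M:  [M R J V object] + [Q X R J V object] + [M Q]
  take Q:  [R J V object] + [Q X R J V object] + [Q]
  take X:  [R J V object] + [X R J V object]
  take R:  [R J V object] + [R J V object]
  take J:  [J V object] + [J V object]
  take V:  [V object] + [V object]
  take object:  [object] + [object]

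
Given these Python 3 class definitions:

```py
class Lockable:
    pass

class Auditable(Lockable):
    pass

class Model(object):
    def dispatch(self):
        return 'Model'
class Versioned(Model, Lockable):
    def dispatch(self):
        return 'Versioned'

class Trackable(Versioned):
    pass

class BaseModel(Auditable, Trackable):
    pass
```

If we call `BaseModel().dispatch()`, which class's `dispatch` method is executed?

L[BaseModel] = BaseModel + merge(L[Auditable], L[Trackable], [Auditable Trackable])
  take Auditable:  [Auditable Lockable object] + [Trackable Versioned Model Lockable object] + [Auditable Trackable]
  take Trackable:  [Lockable object] + [Trackable Versioned Model Lockable object] + [Trackable]
  take Versioned:  [Lockable object] + [Versioned Model Lockable object]
  take Model:  [Lockable object] + [Model Lockable object]
  take Lockable:  [Lockable object] + [Lockable object]
  take object:  [object] + [object]
MRO: BaseModel Auditable Trackable Versioned Model Lockable object
dispatch is defined in: Model, Versioned. First along the MRO is Versioned.

Versioned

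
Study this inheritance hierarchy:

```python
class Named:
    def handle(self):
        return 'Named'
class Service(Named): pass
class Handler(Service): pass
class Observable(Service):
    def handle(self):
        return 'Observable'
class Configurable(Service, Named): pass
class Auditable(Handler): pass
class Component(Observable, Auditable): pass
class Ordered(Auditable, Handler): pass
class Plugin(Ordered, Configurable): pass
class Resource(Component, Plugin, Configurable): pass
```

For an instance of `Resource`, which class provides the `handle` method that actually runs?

Observable

L[Resource] = Resource + merge(L[Component], L[Plugin], L[Configurable], [Component Plugin Configurable])
  take Component:  [Component Observable Auditable Handler Service Named object] + [Plugin Ordered Auditable Handler Configurable Service Named object] + [Configurable Service Named object] + [Component Plugin Configurable]
  take Observable:  [Observable Auditable Handler Service Named object] + [Plugin Ordered Auditable Handler Configurable Service Named object] + [Configurable Service Named object] + [Plugin Configurable]
  take Plugin:  [Auditable Handler Service Named object] + [Plugin Ordered Auditable Handler Configurable Service Named object] + [Configurable Service Named object] + [Plugin Configurable]
  take Ordered:  [Auditable Handler Service Named object] + [Ordered Auditable Handler Configurable Service Named object] + [Configurable Service Named object] + [Configurable]
  take Auditable:  [Auditable Handler Service Named object] + [Auditable Handler Configurable Service Named object] + [Configurable Service Named object] + [Configurable]
  take Handler:  [Handler Service Named object] + [Handler Configurable Service Named object] + [Configurable Service Named object] + [Configurable]
  take Configurable:  [Service Named object] + [Configurable Service Named object] + [Configurable Service Named object] + [Configurable]
  take Service:  [Service Named object] + [Service Named object] + [Service Named object]
  take Named:  [Named object] + [Named object] + [Named object]
  take object:  [object] + [object] + [object]
MRO: Resource Component Observable Plugin Ordered Auditable Handler Configurable Service Named object
handle is defined in: Named, Observable. First along the MRO is Observable.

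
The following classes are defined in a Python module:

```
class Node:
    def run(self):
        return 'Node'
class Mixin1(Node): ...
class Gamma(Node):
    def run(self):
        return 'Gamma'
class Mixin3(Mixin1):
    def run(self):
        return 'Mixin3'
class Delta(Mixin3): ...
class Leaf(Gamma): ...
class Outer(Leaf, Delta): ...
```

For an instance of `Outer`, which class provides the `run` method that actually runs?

L[Outer] = Outer + merge(L[Leaf], L[Delta], [Leaf Delta])
  take Leaf:  [Leaf Gamma Node object] + [Delta Mixin3 Mixin1 Node object] + [Leaf Delta]
  take Gamma:  [Gamma Node object] + [Delta Mixin3 Mixin1 Node object] + [Delta]
  take Delta:  [Node object] + [Delta Mixin3 Mixin1 Node object] + [Delta]
  take Mixin3:  [Node object] + [Mixin3 Mixin1 Node object]
  take Mixin1:  [Node object] + [Mixin1 Node object]
  take Node:  [Node object] + [Node object]
  take object:  [object] + [object]
MRO: Outer Leaf Gamma Delta Mixin3 Mixin1 Node object
run is defined in: Gamma, Mixin3, Node. First along the MRO is Gamma.

Gamma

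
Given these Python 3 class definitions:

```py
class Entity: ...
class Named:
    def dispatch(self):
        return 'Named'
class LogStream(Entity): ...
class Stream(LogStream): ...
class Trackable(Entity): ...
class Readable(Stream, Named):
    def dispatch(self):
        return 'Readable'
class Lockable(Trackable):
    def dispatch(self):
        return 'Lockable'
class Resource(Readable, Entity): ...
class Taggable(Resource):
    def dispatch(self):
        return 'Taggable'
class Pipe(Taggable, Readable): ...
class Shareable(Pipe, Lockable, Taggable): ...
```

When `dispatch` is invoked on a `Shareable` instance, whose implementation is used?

Lockable

L[Shareable] = Shareable + merge(L[Pipe], L[Lockable], L[Taggable], [Pipe Lockable Taggable])
  take Pipe:  [Pipe Taggable Resource Readable Stream LogStream Entity Named object] + [Lockable Trackable Entity object] + [Taggable Resource Readable Stream LogStream Entity Named object] + [Pipe Lockable Taggable]
  take Lockable:  [Taggable Resource Readable Stream LogStream Entity Named object] + [Lockable Trackable Entity object] + [Taggable Resource Readable Stream LogStream Entity Named object] + [Lockable Taggable]
  take Taggable:  [Taggable Resource Readable Stream LogStream Entity Named object] + [Trackable Entity object] + [Taggable Resource Readable Stream LogStream Entity Named object] + [Taggable]
  take Resource:  [Resource Readable Stream LogStream Entity Named object] + [Trackable Entity object] + [Resource Readable Stream LogStream Entity Named object]
  take Readable:  [Readable Stream LogStream Entity Named object] + [Trackable Entity object] + [Readable Stream LogStream Entity Named object]
  take Stream:  [Stream LogStream Entity Named object] + [Trackable Entity object] + [Stream LogStream Entity Named object]
  take LogStream:  [LogStream Entity Named object] + [Trackable Entity object] + [LogStream Entity Named object]
  take Trackable:  [Entity Named object] + [Trackable Entity object] + [Entity Named object]
  take Entity:  [Entity Named object] + [Entity object] + [Entity Named object]
  take Named:  [Named object] + [object] + [Named object]
  take object:  [object] + [object] + [object]
MRO: Shareable Pipe Lockable Taggable Resource Readable Stream LogStream Trackable Entity Named object
dispatch is defined in: Lockable, Named, Readable, Taggable. First along the MRO is Lockable.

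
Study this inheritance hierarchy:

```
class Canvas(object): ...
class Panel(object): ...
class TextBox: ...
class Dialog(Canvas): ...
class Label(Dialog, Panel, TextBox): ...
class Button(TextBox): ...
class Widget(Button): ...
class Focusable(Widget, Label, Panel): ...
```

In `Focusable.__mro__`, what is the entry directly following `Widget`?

Button

L[Focusable] = Focusable + merge(L[Widget], L[Label], L[Panel], [Widget Label Panel])
  take Widget:  [Widget Button TextBox object] + [Label Dialog Canvas Panel TextBox object] + [Panel object] + [Widget Label Panel]
  take Button:  [Button TextBox object] + [Label Dialog Canvas Panel TextBox object] + [Panel object] + [Label Panel]
  take Label:  [TextBox object] + [Label Dialog Canvas Panel TextBox object] + [Panel object] + [Label Panel]
  take Dialog:  [TextBox object] + [Dialog Canvas Panel TextBox object] + [Panel object] + [Panel]
  take Canvas:  [TextBox object] + [Canvas Panel TextBox object] + [Panel object] + [Panel]
  take Panel:  [TextBox object] + [Panel TextBox object] + [Panel object] + [Panel]
  take TextBox:  [TextBox object] + [TextBox object] + [object]
  take object:  [object] + [object] + [object]
MRO: Focusable Widget Button Label Dialog Canvas Panel TextBox object
Widget is at position 1; next is Button.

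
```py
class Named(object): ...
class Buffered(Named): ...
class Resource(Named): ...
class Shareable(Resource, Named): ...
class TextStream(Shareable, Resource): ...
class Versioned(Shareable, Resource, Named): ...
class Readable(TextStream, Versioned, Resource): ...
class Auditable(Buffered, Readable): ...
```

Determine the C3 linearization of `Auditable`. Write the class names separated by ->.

L[Auditable] = Auditable + merge(L[Buffered], L[Readable], [Buffered Readable])
  take Buffered:  [Buffered Named object] + [Readable TextStream Versioned Shareable Resource Named object] + [Buffered Readable]
  take Readable:  [Named object] + [Readable TextStream Versioned Shareable Resource Named object] + [Readable]
  take TextStream:  [Named object] + [TextStream Versioned Shareable Resource Named object]
  take Versioned:  [Named object] + [Versioned Shareable Resource Named object]
  take Shareable:  [Named object] + [Shareable Resource Named object]
  take Resource:  [Named object] + [Resource Named object]
  take Named:  [Named object] + [Named object]
  take object:  [object] + [object]

Auditable -> Buffered -> Readable -> TextStream -> Versioned -> Shareable -> Resource -> Named -> object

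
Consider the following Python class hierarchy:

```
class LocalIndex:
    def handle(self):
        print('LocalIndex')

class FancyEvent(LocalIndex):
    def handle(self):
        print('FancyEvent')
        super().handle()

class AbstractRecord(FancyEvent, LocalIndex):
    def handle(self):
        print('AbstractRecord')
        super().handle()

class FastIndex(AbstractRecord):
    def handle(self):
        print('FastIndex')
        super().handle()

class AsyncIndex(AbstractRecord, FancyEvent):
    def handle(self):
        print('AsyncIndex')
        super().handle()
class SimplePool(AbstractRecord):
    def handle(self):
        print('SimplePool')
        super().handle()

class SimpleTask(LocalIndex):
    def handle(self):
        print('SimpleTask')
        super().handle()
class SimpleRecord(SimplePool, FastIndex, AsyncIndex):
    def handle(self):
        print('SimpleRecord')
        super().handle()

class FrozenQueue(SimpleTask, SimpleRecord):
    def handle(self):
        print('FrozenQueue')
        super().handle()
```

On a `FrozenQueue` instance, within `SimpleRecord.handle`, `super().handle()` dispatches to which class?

SimplePool

L[FrozenQueue] = FrozenQueue + merge(L[SimpleTask], L[SimpleRecord], [SimpleTask SimpleRecord])
  take SimpleTask:  [SimpleTask LocalIndex object] + [SimpleRecord SimplePool FastIndex AsyncIndex AbstractRecord FancyEvent LocalIndex object] + [SimpleTask SimpleRecord]
  take SimpleRecord:  [LocalIndex object] + [SimpleRecord SimplePool FastIndex AsyncIndex AbstractRecord FancyEvent LocalIndex object] + [SimpleRecord]
  take SimplePool:  [LocalIndex object] + [SimplePool FastIndex AsyncIndex AbstractRecord FancyEvent LocalIndex object]
  take FastIndex:  [LocalIndex object] + [FastIndex AsyncIndex AbstractRecord FancyEvent LocalIndex object]
  take AsyncIndex:  [LocalIndex object] + [AsyncIndex AbstractRecord FancyEvent LocalIndex object]
  take AbstractRecord:  [LocalIndex object] + [AbstractRecord FancyEvent LocalIndex object]
  take FancyEvent:  [LocalIndex object] + [FancyEvent LocalIndex object]
  take LocalIndex:  [LocalIndex object] + [LocalIndex object]
  take object:  [object] + [object]
MRO: FrozenQueue SimpleTask SimpleRecord SimplePool FastIndex AsyncIndex AbstractRecord FancyEvent LocalIndex object
super() in SimpleRecord.handle on a FrozenQueue instance goes to the class after SimpleRecord in FrozenQueue's MRO: SimplePool.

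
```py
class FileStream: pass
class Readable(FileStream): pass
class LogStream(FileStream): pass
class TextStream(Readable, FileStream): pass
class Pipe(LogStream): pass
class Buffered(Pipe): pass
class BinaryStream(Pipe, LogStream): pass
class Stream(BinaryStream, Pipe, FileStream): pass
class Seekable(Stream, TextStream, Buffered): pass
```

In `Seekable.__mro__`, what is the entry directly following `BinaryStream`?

L[Seekable] = Seekable + merge(L[Stream], L[TextStream], L[Buffered], [Stream TextStream Buffered])
  take Stream:  [Stream BinaryStream Pipe LogStream FileStream object] + [TextStream Readable FileStream object] + [Buffered Pipe LogStream FileStream object] + [Stream TextStream Buffered]
  take BinaryStream:  [BinaryStream Pipe LogStream FileStream object] + [TextStream Readable FileStream object] + [Buffered Pipe LogStream FileStream object] + [TextStream Buffered]
  take TextStream:  [Pipe LogStream FileStream object] + [TextStream Readable FileStream object] + [Buffered Pipe LogStream FileStream object] + [TextStream Buffered]
  take Readable:  [Pipe LogStream FileStream object] + [Readable FileStream object] + [Buffered Pipe LogStream FileStream object] + [Buffered]
  take Buffered:  [Pipe LogStream FileStream object] + [FileStream object] + [Buffered Pipe LogStream FileStream object] + [Buffered]
  take Pipe:  [Pipe LogStream FileStream object] + [FileStream object] + [Pipe LogStream FileStream object]
  take LogStream:  [LogStream FileStream object] + [FileStream object] + [LogStream FileStream object]
  take FileStream:  [FileStream object] + [FileStream object] + [FileStream object]
  take object:  [object] + [object] + [object]
MRO: Seekable Stream BinaryStream TextStream Readable Buffered Pipe LogStream FileStream object
BinaryStream is at position 2; next is TextStream.

TextStream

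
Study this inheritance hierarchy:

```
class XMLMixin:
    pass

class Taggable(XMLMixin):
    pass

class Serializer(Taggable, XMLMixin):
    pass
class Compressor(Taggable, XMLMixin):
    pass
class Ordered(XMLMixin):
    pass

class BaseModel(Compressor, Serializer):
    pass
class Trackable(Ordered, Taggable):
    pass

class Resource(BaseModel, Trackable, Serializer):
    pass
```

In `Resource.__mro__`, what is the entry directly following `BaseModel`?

L[Resource] = Resource + merge(L[BaseModel], L[Trackable], L[Serializer], [BaseModel Trackable Serializer])
  take BaseModel:  [BaseModel Compressor Serializer Taggable XMLMixin object] + [Trackable Ordered Taggable XMLMixin object] + [Serializer Taggable XMLMixin object] + [BaseModel Trackable Serializer]
  take Compressor:  [Compressor Serializer Taggable XMLMixin object] + [Trackable Ordered Taggable XMLMixin object] + [Serializer Taggable XMLMixin object] + [Trackable Serializer]
  take Trackable:  [Serializer Taggable XMLMixin object] + [Trackable Ordered Taggable XMLMixin object] + [Serializer Taggable XMLMixin object] + [Trackable Serializer]
  take Serializer:  [Serializer Taggable XMLMixin object] + [Ordered Taggable XMLMixin object] + [Serializer Taggable XMLMixin object] + [Serializer]
  take Ordered:  [Taggable XMLMixin object] + [Ordered Taggable XMLMixin object] + [Taggable XMLMixin object]
  take Taggable:  [Taggable XMLMixin object] + [Taggable XMLMixin object] + [Taggable XMLMixin object]
  take XMLMixin:  [XMLMixin object] + [XMLMixin object] + [XMLMixin object]
  take object:  [object] + [object] + [object]
MRO: Resource BaseModel Compressor Trackable Serializer Ordered Taggable XMLMixin object
BaseModel is at position 1; next is Compressor.

Compressor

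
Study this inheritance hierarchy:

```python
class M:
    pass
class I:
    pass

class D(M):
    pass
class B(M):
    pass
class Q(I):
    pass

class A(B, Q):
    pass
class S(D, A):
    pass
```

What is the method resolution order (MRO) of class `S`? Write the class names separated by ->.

L[S] = S + merge(L[D], L[A], [D A])
  take D:  [D M object] + [A B M Q I object] + [D A]
  take A:  [M object] + [A B M Q I object] + [A]
  take B:  [M object] + [B M Q I object]
  take M:  [M object] + [M Q I object]
  take Q:  [object] + [Q I object]
  take I:  [object] + [I object]
  take object:  [object] + [object]

S -> D -> A -> B -> M -> Q -> I -> object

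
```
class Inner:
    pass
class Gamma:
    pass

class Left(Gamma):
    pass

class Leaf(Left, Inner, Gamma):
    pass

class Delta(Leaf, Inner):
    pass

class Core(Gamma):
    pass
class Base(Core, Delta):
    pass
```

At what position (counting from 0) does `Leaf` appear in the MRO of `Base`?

3

L[Base] = Base + merge(L[Core], L[Delta], [Core Delta])
  take Core:  [Core Gamma object] + [Delta Leaf Left Inner Gamma object] + [Core Delta]
  take Delta:  [Gamma object] + [Delta Leaf Left Inner Gamma object] + [Delta]
  take Leaf:  [Gamma object] + [Leaf Left Inner Gamma object]
  take Left:  [Gamma object] + [Left Inner Gamma object]
  take Inner:  [Gamma object] + [Inner Gamma object]
  take Gamma:  [Gamma object] + [Gamma object]
  take object:  [object] + [object]
MRO: Base Core Delta Leaf Left Inner Gamma object
Leaf sits at index 3.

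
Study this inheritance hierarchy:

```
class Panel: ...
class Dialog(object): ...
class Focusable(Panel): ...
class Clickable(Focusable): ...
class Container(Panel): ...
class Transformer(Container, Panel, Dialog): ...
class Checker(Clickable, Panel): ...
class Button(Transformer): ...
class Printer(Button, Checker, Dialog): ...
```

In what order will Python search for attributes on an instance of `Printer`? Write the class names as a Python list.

[Printer, Button, Transformer, Container, Checker, Clickable, Focusable, Panel, Dialog, object]

L[Printer] = Printer + merge(L[Button], L[Checker], L[Dialog], [Button Checker Dialog])
  take Button:  [Button Transformer Container Panel Dialog object] + [Checker Clickable Focusable Panel object] + [Dialog object] + [Button Checker Dialog]
  take Transformer:  [Transformer Container Panel Dialog object] + [Checker Clickable Focusable Panel object] + [Dialog object] + [Checker Dialog]
  take Container:  [Container Panel Dialog object] + [Checker Clickable Focusable Panel object] + [Dialog object] + [Checker Dialog]
  take Checker:  [Panel Dialog object] + [Checker Clickable Focusable Panel object] + [Dialog object] + [Checker Dialog]
  take Clickable:  [Panel Dialog object] + [Clickable Focusable Panel object] + [Dialog object] + [Dialog]
  take Focusable:  [Panel Dialog object] + [Focusable Panel object] + [Dialog object] + [Dialog]
  take Panel:  [Panel Dialog object] + [Panel object] + [Dialog object] + [Dialog]
  take Dialog:  [Dialog object] + [object] + [Dialog object] + [Dialog]
  take object:  [object] + [object] + [object]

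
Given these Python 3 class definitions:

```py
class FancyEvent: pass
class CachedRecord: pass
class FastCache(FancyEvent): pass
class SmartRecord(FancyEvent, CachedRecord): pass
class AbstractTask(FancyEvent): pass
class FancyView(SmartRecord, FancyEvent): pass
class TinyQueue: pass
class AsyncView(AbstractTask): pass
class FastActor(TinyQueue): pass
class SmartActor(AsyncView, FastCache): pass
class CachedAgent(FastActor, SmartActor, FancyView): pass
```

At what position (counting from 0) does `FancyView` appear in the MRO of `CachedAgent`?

7

L[CachedAgent] = CachedAgent + merge(L[FastActor], L[SmartActor], L[FancyView], [FastActor SmartActor FancyView])
  take FastActor:  [FastActor TinyQueue object] + [SmartActor AsyncView AbstractTask FastCache FancyEvent object] + [FancyView SmartRecord FancyEvent CachedRecord object] + [FastActor SmartActor FancyView]
  take TinyQueue:  [TinyQueue object] + [SmartActor AsyncView AbstractTask FastCache FancyEvent object] + [FancyView SmartRecord FancyEvent CachedRecord object] + [SmartActor FancyView]
  take SmartActor:  [object] + [SmartActor AsyncView AbstractTask FastCache FancyEvent object] + [FancyView SmartRecord FancyEvent CachedRecord object] + [SmartActor FancyView]
  take AsyncView:  [object] + [AsyncView AbstractTask FastCache FancyEvent object] + [FancyView SmartRecord FancyEvent CachedRecord object] + [FancyView]
  take AbstractTask:  [object] + [AbstractTask FastCache FancyEvent object] + [FancyView SmartRecord FancyEvent CachedRecord object] + [FancyView]
  take FastCache:  [object] + [FastCache FancyEvent object] + [FancyView SmartRecord FancyEvent CachedRecord object] + [FancyView]
  take FancyView:  [object] + [FancyEvent object] + [FancyView SmartRecord FancyEvent CachedRecord object] + [FancyView]
  take SmartRecord:  [object] + [FancyEvent object] + [SmartRecord FancyEvent CachedRecord object]
  take FancyEvent:  [object] + [FancyEvent object] + [FancyEvent CachedRecord object]
  take CachedRecord:  [object] + [object] + [CachedRecord object]
  take object:  [object] + [object] + [object]
MRO: CachedAgent FastActor TinyQueue SmartActor AsyncView AbstractTask FastCache FancyView SmartRecord FancyEvent CachedRecord object
FancyView sits at index 7.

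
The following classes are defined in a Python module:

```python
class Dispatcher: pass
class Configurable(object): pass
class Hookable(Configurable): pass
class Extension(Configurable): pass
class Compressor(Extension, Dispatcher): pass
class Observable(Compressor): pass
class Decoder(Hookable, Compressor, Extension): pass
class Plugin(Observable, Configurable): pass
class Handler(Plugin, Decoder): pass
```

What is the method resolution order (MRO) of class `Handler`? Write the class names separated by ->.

L[Handler] = Handler + merge(L[Plugin], L[Decoder], [Plugin Decoder])
  take Plugin:  [Plugin Observable Compressor Extension Configurable Dispatcher object] + [Decoder Hookable Compressor Extension Configurable Dispatcher object] + [Plugin Decoder]
  take Observable:  [Observable Compressor Extension Configurable Dispatcher object] + [Decoder Hookable Compressor Extension Configurable Dispatcher object] + [Decoder]
  take Decoder:  [Compressor Extension Configurable Dispatcher object] + [Decoder Hookable Compressor Extension Configurable Dispatcher object] + [Decoder]
  take Hookable:  [Compressor Extension Configurable Dispatcher object] + [Hookable Compressor Extension Configurable Dispatcher object]
  take Compressor:  [Compressor Extension Configurable Dispatcher object] + [Compressor Extension Configurable Dispatcher object]
  take Extension:  [Extension Configurable Dispatcher object] + [Extension Configurable Dispatcher object]
  take Configurable:  [Configurable Dispatcher object] + [Configurable Dispatcher object]
  take Dispatcher:  [Dispatcher object] + [Dispatcher object]
  take object:  [object] + [object]

Handler -> Plugin -> Observable -> Decoder -> Hookable -> Compressor -> Extension -> Configurable -> Dispatcher -> object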